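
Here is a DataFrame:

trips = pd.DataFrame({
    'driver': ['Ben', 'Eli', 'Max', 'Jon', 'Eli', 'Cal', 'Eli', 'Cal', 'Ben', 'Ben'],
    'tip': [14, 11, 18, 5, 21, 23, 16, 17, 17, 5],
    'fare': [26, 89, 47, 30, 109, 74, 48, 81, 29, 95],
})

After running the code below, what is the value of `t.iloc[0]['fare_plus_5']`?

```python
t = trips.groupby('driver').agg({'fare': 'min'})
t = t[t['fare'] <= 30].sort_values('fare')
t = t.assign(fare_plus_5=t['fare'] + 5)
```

group by driver, min of fare:
        fare
driver      
Ben       26
Cal       74
Eli       48
Jon       30
Max       47
filter rows where fare <= 30:
        fare
driver      
Ben       26
Jon       30
sort by fare:
        fare
driver      
Ben       26
Jon       30
add column fare_plus_5 = t['fare'] + 5:
        fare  fare_plus_5
driver                   
Ben       26           31
Jon       30           35
Finally, value at position 0, column 'fare_plus_5' = 31.

31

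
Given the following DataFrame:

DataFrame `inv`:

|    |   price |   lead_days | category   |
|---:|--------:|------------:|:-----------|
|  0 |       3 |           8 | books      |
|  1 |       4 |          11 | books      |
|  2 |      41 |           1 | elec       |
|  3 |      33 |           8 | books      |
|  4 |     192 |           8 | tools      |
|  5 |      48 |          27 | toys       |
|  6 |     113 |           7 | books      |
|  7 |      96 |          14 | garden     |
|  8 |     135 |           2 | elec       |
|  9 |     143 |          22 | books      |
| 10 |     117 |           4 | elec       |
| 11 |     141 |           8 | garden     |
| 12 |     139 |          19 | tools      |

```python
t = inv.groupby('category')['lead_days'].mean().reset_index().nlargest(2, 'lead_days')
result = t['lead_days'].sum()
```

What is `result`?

group by category, mean of lead_days:
category
books     11.200000
elec       2.333333
garden    11.000000
tools     13.500000
toys      27.000000
Name: lead_days, dtype: float64
reset_index():
  category  lead_days
0    books  11.200000
1     elec   2.333333
2   garden  11.000000
3    tools  13.500000
4     toys  27.000000
take 2 rows with largest lead_days:
  category  lead_days
4     toys       27.0
3    tools       13.5

40.5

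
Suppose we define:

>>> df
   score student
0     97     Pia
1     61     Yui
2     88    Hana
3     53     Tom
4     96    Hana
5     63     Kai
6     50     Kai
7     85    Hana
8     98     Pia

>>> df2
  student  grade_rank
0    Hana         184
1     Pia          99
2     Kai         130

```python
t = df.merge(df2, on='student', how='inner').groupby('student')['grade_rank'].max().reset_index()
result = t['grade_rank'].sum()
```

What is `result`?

413

merge on 'student' (how='inner') → 7 rows:
   score student  grade_rank
0     97     Pia          99
1     88    Hana         184
2     96    Hana         184
3     63     Kai         130
4     50     Kai         130
5     85    Hana         184
6     98     Pia          99
group by student, max of grade_rank:
student
Hana    184
Kai     130
Pia      99
Name: grade_rank, dtype: int64
reset_index():
  student  grade_rank
0    Hana         184
1     Kai         130
2     Pia          99
Taking the sum of column 'grade_rank' gives 413.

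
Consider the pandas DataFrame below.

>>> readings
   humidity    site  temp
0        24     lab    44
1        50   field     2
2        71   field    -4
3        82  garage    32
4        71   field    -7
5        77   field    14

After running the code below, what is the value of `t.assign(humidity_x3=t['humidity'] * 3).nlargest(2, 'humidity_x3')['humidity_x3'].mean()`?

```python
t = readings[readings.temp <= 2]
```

filter rows where temp <= 2:
   humidity   site  temp
1        50  field     2
2        71  field    -4
4        71  field    -7
add column humidity_x3 = t['humidity'] * 3:
   humidity   site  temp  humidity_x3
1        50  field     2          150
2        71  field    -4          213
4        71  field    -7          213
take 2 rows with largest humidity_x3:
   humidity   site  temp  humidity_x3
2        71  field    -4          213
4        71  field    -7          213

213.0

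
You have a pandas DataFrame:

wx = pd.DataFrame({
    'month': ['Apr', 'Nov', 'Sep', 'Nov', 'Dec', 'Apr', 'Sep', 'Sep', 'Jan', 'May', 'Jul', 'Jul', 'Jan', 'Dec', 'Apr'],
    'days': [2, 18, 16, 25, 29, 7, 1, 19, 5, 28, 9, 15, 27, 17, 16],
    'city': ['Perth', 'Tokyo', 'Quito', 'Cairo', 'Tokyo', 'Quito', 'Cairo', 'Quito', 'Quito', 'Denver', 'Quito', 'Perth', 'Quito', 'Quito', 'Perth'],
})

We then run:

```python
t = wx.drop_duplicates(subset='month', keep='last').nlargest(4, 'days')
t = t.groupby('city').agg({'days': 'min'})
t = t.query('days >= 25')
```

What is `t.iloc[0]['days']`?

drop duplicate month (keep=last):
   month  days    city
3    Nov    25   Cairo
7    Sep    19   Quito
9    May    28  Denver
11   Jul    15   Perth
12   Jan    27   Quito
13   Dec    17   Quito
14   Apr    16   Perth
take 4 rows with largest days:
   month  days    city
9    May    28  Denver
12   Jan    27   Quito
3    Nov    25   Cairo
7    Sep    19   Quito
group by city, min of days:
        days
city        
Cairo     25
Denver    28
Quito     19
filter rows where days >= 25:
        days
city        
Cairo     25
Denver    28
Taking the value at position 0, column 'days' gives 25.

25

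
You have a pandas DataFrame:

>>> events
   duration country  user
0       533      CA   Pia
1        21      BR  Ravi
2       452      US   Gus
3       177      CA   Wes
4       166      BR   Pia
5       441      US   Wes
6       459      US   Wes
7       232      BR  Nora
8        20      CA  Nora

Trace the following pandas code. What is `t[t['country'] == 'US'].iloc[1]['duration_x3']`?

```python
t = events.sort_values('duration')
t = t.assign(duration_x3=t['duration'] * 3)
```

1356

sort by duration:
   duration country  user
8        20      CA  Nora
1        21      BR  Ravi
4       166      BR   Pia
3       177      CA   Wes
7       232      BR  Nora
5       441      US   Wes
2       452      US   Gus
6       459      US   Wes
0       533      CA   Pia
add column duration_x3 = t['duration'] * 3:
   duration country  user  duration_x3
8        20      CA  Nora           60
1        21      BR  Ravi           63
4       166      BR   Pia          498
3       177      CA   Wes          531
7       232      BR  Nora          696
5       441      US   Wes         1323
2       452      US   Gus         1356
6       459      US   Wes         1377
0       533      CA   Pia         1599
filter rows where country == 'US':
   duration country user  duration_x3
5       441      US  Wes         1323
2       452      US  Gus         1356
6       459      US  Wes         1377
The value at position 1, column 'duration_x3' is 1356.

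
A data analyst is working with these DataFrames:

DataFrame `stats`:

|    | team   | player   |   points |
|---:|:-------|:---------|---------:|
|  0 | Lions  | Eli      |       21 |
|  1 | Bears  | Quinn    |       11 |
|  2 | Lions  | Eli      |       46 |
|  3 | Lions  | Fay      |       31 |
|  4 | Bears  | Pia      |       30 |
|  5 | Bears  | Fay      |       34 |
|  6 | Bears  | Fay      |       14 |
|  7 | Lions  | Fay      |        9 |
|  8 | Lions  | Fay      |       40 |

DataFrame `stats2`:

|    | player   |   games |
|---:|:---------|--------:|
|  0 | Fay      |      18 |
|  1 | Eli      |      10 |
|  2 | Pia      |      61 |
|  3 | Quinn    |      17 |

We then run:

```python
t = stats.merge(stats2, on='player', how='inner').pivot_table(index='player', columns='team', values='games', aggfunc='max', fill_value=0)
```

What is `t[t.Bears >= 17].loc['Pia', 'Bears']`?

61

merge on 'player' (how='inner') → 9 rows:
    team player  points  games
0  Lions    Eli      21     10
1  Bears  Quinn      11     17
2  Lions    Eli      46     10
3  Lions    Fay      31     18
4  Bears    Pia      30     61
5  Bears    Fay      34     18
6  Bears    Fay      14     18
7  Lions    Fay       9     18
8  Lions    Fay      40     18
pivot: rows=player, cols=team, max(games):
team    Bears  Lions
player              
Eli         0     10
Fay        18     18
Pia        61      0
Quinn      17      0
filter rows where Bears >= 17:
team    Bears  Lions
player              
Fay        18     18
Pia        61      0
Quinn      17      0
Taking the value at row 'Pia', column 'Bears' gives 61.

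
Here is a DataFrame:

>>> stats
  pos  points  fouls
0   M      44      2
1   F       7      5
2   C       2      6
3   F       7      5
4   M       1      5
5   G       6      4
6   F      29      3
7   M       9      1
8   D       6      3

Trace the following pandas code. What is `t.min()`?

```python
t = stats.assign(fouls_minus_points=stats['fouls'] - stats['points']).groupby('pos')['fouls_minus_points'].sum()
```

-46

add column fouls_minus_points = stats['fouls'] - stats['points']:
  pos  points  fouls  fouls_minus_points
0   M      44      2                 -42
1   F       7      5                  -2
2   C       2      6                   4
3   F       7      5                  -2
4   M       1      5                   4
5   G       6      4                  -2
6   F      29      3                 -26
7   M       9      1                  -8
8   D       6      3                  -3
group by pos, sum of fouls_minus_points:
pos
C     4
D    -3
F   -30
G    -2
M   -46
Name: fouls_minus_points, dtype: int64
Finally, min of the resulting series = -46.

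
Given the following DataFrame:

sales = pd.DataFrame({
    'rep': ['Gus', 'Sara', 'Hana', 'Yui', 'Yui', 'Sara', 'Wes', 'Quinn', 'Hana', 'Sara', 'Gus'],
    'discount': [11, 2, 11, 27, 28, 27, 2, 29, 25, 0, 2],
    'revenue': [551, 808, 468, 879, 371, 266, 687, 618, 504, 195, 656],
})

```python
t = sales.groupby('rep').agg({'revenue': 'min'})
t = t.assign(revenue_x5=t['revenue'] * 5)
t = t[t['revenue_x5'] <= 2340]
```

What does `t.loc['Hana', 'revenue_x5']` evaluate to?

group by rep, min of revenue:
       revenue
rep           
Gus        551
Hana       468
Quinn      618
Sara       195
Wes        687
Yui        371
add column revenue_x5 = t['revenue'] * 5:
       revenue  revenue_x5
rep                       
Gus        551        2755
Hana       468        2340
Quinn      618        3090
Sara       195         975
Wes        687        3435
Yui        371        1855
filter rows where revenue_x5 <= 2340:
      revenue  revenue_x5
rep                      
Hana      468        2340
Sara      195         975
Yui       371        1855

2340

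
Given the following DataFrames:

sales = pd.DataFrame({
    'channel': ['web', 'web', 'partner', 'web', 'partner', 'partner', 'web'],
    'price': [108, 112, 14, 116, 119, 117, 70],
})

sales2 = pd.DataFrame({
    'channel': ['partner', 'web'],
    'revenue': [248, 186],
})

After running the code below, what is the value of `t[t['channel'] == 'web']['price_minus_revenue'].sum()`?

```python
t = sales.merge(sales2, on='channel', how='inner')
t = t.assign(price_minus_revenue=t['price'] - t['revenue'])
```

merge on 'channel' (how='inner') → 7 rows:
   channel  price  revenue
0      web    108      186
1      web    112      186
2  partner     14      248
3      web    116      186
4  partner    119      248
5  partner    117      248
6      web     70      186
add column price_minus_revenue = t['price'] - t['revenue']:
   channel  price  revenue  price_minus_revenue
0      web    108      186                  -78
1      web    112      186                  -74
2  partner     14      248                 -234
3      web    116      186                  -70
4  partner    119      248                 -129
5  partner    117      248                 -131
6      web     70      186                 -116
filter rows where channel == 'web':
  channel  price  revenue  price_minus_revenue
0     web    108      186                  -78
1     web    112      186                  -74
3     web    116      186                  -70
6     web     70      186                 -116
sum of column 'price_minus_revenue' → -338

-338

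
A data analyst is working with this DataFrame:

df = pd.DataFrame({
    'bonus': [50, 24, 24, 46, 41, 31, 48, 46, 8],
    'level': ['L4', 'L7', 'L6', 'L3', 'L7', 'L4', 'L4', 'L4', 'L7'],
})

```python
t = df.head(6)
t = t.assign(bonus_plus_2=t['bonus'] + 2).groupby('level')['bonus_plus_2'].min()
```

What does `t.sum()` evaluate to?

133

take first 6 rows:
   bonus level
0     50    L4
1     24    L7
2     24    L6
3     46    L3
4     41    L7
5     31    L4
add column bonus_plus_2 = t['bonus'] + 2:
   bonus level  bonus_plus_2
0     50    L4            52
1     24    L7            26
2     24    L6            26
3     46    L3            48
4     41    L7            43
5     31    L4            33
group by level, min of bonus_plus_2:
level
L3    48
L4    33
L6    26
L7    26
Name: bonus_plus_2, dtype: int64
So sum() = 133.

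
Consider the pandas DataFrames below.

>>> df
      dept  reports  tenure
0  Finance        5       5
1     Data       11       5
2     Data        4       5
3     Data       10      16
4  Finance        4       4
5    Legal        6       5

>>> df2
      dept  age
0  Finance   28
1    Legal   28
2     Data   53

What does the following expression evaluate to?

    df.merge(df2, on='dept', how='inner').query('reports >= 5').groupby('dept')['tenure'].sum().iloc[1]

merge on 'dept' (how='inner') → 6 rows:
      dept  reports  tenure  age
0  Finance        5       5   28
1     Data       11       5   53
2     Data        4       5   53
3     Data       10      16   53
4  Finance        4       4   28
5    Legal        6       5   28
filter rows where reports >= 5:
      dept  reports  tenure  age
0  Finance        5       5   28
1     Data       11       5   53
3     Data       10      16   53
5    Legal        6       5   28
group by dept, sum of tenure:
dept
Data       21
Finance     5
Legal       5
Name: tenure, dtype: int64
The value at position 1 is 5.

5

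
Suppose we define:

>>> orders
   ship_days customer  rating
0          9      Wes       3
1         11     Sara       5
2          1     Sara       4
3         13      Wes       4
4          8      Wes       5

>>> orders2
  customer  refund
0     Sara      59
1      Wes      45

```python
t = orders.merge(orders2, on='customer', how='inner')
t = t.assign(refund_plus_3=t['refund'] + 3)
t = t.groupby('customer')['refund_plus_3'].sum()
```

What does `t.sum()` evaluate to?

268

merge on 'customer' (how='inner') → 5 rows:
   ship_days customer  rating  refund
0          9      Wes       3      45
1         11     Sara       5      59
2          1     Sara       4      59
3         13      Wes       4      45
4          8      Wes       5      45
add column refund_plus_3 = t['refund'] + 3:
   ship_days customer  rating  refund  refund_plus_3
0          9      Wes       3      45             48
1         11     Sara       5      59             62
2          1     Sara       4      59             62
3         13      Wes       4      45             48
4          8      Wes       5      45             48
group by customer, sum of refund_plus_3:
customer
Sara    124
Wes     144
Name: refund_plus_3, dtype: int64
sum of the resulting series → 268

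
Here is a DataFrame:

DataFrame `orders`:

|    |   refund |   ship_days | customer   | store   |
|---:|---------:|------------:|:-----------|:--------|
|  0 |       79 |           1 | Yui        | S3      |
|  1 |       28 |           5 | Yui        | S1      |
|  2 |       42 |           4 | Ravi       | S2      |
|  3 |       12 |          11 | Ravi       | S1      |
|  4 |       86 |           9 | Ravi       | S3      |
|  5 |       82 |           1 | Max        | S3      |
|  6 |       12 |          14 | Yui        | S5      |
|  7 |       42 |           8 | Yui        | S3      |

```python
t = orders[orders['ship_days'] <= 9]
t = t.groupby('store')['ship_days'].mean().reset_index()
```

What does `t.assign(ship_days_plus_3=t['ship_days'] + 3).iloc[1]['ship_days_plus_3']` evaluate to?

7.0

filter rows where ship_days <= 9:
   refund  ship_days customer store
0      79          1      Yui    S3
1      28          5      Yui    S1
2      42          4     Ravi    S2
4      86          9     Ravi    S3
5      82          1      Max    S3
7      42          8      Yui    S3
group by store, mean of ship_days:
store
S1    5.00
S2    4.00
S3    4.75
Name: ship_days, dtype: float64
reset_index():
  store  ship_days
0    S1       5.00
1    S2       4.00
2    S3       4.75
add column ship_days_plus_3 = t['ship_days'] + 3:
  store  ship_days  ship_days_plus_3
0    S1       5.00              8.00
1    S2       4.00              7.00
2    S3       4.75              7.75
So iloc[1]['ship_days_plus_3'] = 7.0.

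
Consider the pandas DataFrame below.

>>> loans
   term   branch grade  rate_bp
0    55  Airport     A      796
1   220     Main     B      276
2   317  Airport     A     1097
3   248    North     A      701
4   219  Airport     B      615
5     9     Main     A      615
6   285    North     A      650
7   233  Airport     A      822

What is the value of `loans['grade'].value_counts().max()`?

value_counts of grade:
grade
A    6
B    2
Name: count, dtype: int64

6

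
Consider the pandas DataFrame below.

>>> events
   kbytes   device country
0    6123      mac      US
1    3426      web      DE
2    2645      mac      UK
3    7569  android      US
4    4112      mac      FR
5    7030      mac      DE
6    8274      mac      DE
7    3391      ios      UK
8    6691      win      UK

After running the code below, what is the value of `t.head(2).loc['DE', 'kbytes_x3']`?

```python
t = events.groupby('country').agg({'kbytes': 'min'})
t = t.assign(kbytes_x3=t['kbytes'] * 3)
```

group by country, min of kbytes:
         kbytes
country        
DE         3426
FR         4112
UK         2645
US         6123
add column kbytes_x3 = t['kbytes'] * 3:
         kbytes  kbytes_x3
country                   
DE         3426      10278
FR         4112      12336
UK         2645       7935
US         6123      18369
take first 2 rows:
         kbytes  kbytes_x3
country                   
DE         3426      10278
FR         4112      12336
Hence 10278.

10278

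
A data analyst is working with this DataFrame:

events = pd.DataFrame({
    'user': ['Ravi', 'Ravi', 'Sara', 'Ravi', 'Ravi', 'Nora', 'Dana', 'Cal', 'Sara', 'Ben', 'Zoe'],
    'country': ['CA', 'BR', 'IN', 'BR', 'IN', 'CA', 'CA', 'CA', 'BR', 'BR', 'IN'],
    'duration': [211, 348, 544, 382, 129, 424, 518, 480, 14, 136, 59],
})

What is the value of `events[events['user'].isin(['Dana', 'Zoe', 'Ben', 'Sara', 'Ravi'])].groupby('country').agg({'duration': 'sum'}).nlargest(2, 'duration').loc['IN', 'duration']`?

filter rows where user in ['Dana', 'Zoe', 'Ben', 'Sara', 'Ravi']:
    user country  duration
0   Ravi      CA       211
1   Ravi      BR       348
2   Sara      IN       544
3   Ravi      BR       382
4   Ravi      IN       129
6   Dana      CA       518
8   Sara      BR        14
9    Ben      BR       136
10   Zoe      IN        59
group by country, sum of duration:
         duration
country          
BR            880
CA            729
IN            732
take 2 rows with largest duration:
         duration
country          
BR            880
IN            732
Taking the value at row 'IN', column 'duration' gives 732.

732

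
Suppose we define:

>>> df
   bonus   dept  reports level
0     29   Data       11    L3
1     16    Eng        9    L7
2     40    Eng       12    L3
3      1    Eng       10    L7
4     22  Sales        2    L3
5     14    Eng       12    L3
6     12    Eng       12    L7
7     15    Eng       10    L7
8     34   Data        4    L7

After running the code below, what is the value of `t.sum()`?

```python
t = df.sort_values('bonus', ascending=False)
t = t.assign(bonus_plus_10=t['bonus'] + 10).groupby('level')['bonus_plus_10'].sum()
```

sort by bonus descending:
   bonus   dept  reports level
2     40    Eng       12    L3
8     34   Data        4    L7
0     29   Data       11    L3
4     22  Sales        2    L3
1     16    Eng        9    L7
7     15    Eng       10    L7
5     14    Eng       12    L3
6     12    Eng       12    L7
3      1    Eng       10    L7
add column bonus_plus_10 = t['bonus'] + 10:
   bonus   dept  reports level  bonus_plus_10
2     40    Eng       12    L3             50
8     34   Data        4    L7             44
0     29   Data       11    L3             39
4     22  Sales        2    L3             32
1     16    Eng        9    L7             26
7     15    Eng       10    L7             25
5     14    Eng       12    L3             24
6     12    Eng       12    L7             22
3      1    Eng       10    L7             11
group by level, sum of bonus_plus_10:
level
L3    145
L7    128
Name: bonus_plus_10, dtype: int64
So sum() = 273.

273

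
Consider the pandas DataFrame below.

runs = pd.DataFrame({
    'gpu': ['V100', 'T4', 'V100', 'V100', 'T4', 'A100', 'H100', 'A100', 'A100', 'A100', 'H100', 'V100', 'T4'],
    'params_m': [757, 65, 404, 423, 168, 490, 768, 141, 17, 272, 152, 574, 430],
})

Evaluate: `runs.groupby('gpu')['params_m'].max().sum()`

group by gpu, max of params_m:
gpu
A100    490
H100    768
T4      430
V100    757
Name: params_m, dtype: int64

2445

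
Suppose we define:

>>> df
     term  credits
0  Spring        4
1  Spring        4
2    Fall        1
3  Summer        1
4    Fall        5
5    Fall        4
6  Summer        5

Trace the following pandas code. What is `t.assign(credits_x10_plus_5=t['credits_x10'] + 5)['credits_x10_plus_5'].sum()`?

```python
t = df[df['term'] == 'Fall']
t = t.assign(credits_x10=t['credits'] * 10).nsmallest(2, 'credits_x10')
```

filter rows where term == 'Fall':
   term  credits
2  Fall        1
4  Fall        5
5  Fall        4
add column credits_x10 = t['credits'] * 10:
   term  credits  credits_x10
2  Fall        1           10
4  Fall        5           50
5  Fall        4           40
take 2 rows with smallest credits_x10:
   term  credits  credits_x10
2  Fall        1           10
5  Fall        4           40
add column credits_x10_plus_5 = t['credits_x10'] + 5:
   term  credits  credits_x10  credits_x10_plus_5
2  Fall        1           10                  15
5  Fall        4           40                  45

60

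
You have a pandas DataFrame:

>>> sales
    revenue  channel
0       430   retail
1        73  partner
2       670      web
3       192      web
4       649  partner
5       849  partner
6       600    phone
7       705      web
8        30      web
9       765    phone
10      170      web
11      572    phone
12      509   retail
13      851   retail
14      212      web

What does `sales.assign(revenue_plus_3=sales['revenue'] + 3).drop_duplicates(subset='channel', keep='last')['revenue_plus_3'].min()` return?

add column revenue_plus_3 = sales['revenue'] + 3:
    revenue  channel  revenue_plus_3
0       430   retail             433
1        73  partner              76
2       670      web             673
3       192      web             195
4       649  partner             652
5       849  partner             852
6       600    phone             603
7       705      web             708
8        30      web              33
9       765    phone             768
10      170      web             173
11      572    phone             575
12      509   retail             512
13      851   retail             854
14      212      web             215
drop duplicate channel (keep=last):
    revenue  channel  revenue_plus_3
5       849  partner             852
11      572    phone             575
13      851   retail             854
14      212      web             215

215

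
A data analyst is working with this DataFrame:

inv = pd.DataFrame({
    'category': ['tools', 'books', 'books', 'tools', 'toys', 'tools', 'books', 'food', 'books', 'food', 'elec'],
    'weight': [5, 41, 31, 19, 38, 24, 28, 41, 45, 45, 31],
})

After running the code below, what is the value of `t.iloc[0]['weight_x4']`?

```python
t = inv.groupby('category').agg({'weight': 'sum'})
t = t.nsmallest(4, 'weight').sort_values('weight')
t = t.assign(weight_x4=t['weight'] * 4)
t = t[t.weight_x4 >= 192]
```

192

group by category, sum of weight:
          weight
category        
books        145
elec          31
food          86
tools         48
toys          38
take 4 rows with smallest weight:
          weight
category        
elec          31
toys          38
tools         48
food          86
sort by weight:
          weight
category        
elec          31
toys          38
tools         48
food          86
add column weight_x4 = t['weight'] * 4:
          weight  weight_x4
category                   
elec          31        124
toys          38        152
tools         48        192
food          86        344
filter rows where weight_x4 >= 192:
          weight  weight_x4
category                   
tools         48        192
food          86        344
The value at position 0, column 'weight_x4' is 192.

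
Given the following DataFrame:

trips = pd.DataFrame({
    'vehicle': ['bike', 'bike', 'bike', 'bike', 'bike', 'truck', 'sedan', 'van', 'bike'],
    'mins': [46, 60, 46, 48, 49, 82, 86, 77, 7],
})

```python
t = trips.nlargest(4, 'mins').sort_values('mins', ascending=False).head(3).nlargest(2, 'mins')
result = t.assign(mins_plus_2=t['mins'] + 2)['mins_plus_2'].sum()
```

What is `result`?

172

take 4 rows with largest mins:
  vehicle  mins
6   sedan    86
5   truck    82
7     van    77
1    bike    60
sort by mins descending:
  vehicle  mins
6   sedan    86
5   truck    82
7     van    77
1    bike    60
take first 3 rows:
  vehicle  mins
6   sedan    86
5   truck    82
7     van    77
take 2 rows with largest mins:
  vehicle  mins
6   sedan    86
5   truck    82
add column mins_plus_2 = t['mins'] + 2:
  vehicle  mins  mins_plus_2
6   sedan    86           88
5   truck    82           84
Hence 172.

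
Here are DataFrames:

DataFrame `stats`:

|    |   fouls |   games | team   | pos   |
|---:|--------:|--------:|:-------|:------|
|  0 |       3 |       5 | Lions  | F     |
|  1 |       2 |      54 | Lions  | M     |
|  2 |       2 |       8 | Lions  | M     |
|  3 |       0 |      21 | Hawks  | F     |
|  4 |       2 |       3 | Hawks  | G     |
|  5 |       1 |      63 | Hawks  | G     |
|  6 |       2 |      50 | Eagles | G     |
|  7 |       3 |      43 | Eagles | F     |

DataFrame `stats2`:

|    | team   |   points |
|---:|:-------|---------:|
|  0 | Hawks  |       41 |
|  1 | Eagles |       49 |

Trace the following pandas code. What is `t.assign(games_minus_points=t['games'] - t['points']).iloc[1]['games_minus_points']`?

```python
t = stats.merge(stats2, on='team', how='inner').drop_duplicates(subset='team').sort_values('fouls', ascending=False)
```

merge on 'team' (how='inner') → 5 rows:
   fouls  games    team pos  points
0      0     21   Hawks   F      41
1      2      3   Hawks   G      41
2      1     63   Hawks   G      41
3      2     50  Eagles   G      49
4      3     43  Eagles   F      49
drop duplicate team (keep=first):
   fouls  games    team pos  points
0      0     21   Hawks   F      41
3      2     50  Eagles   G      49
sort by fouls descending:
   fouls  games    team pos  points
3      2     50  Eagles   G      49
0      0     21   Hawks   F      41
add column games_minus_points = t['games'] - t['points']:
   fouls  games    team pos  points  games_minus_points
3      2     50  Eagles   G      49                   1
0      0     21   Hawks   F      41                 -20

-20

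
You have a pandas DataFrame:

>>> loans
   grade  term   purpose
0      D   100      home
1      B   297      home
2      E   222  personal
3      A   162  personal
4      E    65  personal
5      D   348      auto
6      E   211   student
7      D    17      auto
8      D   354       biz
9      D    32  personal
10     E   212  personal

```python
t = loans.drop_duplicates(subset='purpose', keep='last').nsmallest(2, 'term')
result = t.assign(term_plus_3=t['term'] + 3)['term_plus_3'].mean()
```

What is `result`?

drop duplicate purpose (keep=last):
   grade  term   purpose
1      B   297      home
6      E   211   student
7      D    17      auto
8      D   354       biz
10     E   212  personal
take 2 rows with smallest term:
  grade  term  purpose
7     D    17     auto
6     E   211  student
add column term_plus_3 = t['term'] + 3:
  grade  term  purpose  term_plus_3
7     D    17     auto           20
6     E   211  student          214

117.0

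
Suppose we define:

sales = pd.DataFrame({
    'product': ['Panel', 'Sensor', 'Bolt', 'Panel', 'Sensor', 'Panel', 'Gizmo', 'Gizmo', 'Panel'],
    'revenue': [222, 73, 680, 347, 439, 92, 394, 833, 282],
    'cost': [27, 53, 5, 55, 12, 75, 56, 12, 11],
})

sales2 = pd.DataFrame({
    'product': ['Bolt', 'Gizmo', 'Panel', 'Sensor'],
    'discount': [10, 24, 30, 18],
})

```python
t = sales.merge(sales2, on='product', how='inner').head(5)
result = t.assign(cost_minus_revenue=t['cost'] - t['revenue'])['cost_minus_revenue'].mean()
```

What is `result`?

merge on 'product' (how='inner') → 9 rows:
  product  revenue  cost  discount
0   Panel      222    27        30
1  Sensor       73    53        18
2    Bolt      680     5        10
3   Panel      347    55        30
4  Sensor      439    12        18
5   Panel       92    75        30
6   Gizmo      394    56        24
7   Gizmo      833    12        24
8   Panel      282    11        30
take first 5 rows:
  product  revenue  cost  discount
0   Panel      222    27        30
1  Sensor       73    53        18
2    Bolt      680     5        10
3   Panel      347    55        30
4  Sensor      439    12        18
add column cost_minus_revenue = t['cost'] - t['revenue']:
  product  revenue  cost  discount  cost_minus_revenue
0   Panel      222    27        30                -195
1  Sensor       73    53        18                 -20
2    Bolt      680     5        10                -675
3   Panel      347    55        30                -292
4  Sensor      439    12        18                -427
Then the mean of column 'cost_minus_revenue': -321.8

-321.8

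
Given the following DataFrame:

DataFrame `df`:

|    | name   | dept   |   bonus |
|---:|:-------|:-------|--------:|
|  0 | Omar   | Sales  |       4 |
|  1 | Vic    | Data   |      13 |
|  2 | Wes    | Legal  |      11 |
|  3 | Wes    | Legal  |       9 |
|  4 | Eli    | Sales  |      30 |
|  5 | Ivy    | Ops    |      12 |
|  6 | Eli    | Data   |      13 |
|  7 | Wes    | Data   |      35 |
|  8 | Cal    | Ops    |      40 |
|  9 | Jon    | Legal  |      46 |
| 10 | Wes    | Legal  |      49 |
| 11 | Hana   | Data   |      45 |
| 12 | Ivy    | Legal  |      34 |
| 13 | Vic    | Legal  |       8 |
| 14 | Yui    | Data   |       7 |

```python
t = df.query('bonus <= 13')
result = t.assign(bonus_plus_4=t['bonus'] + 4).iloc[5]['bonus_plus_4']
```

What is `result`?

filter rows where bonus <= 13:
    name   dept  bonus
0   Omar  Sales      4
1    Vic   Data     13
2    Wes  Legal     11
3    Wes  Legal      9
5    Ivy    Ops     12
6    Eli   Data     13
13   Vic  Legal      8
14   Yui   Data      7
add column bonus_plus_4 = t['bonus'] + 4:
    name   dept  bonus  bonus_plus_4
0   Omar  Sales      4             8
1    Vic   Data     13            17
2    Wes  Legal     11            15
3    Wes  Legal      9            13
5    Ivy    Ops     12            16
6    Eli   Data     13            17
13   Vic  Legal      8            12
14   Yui   Data      7            11
Then the value at position 5, column 'bonus_plus_4': 17

17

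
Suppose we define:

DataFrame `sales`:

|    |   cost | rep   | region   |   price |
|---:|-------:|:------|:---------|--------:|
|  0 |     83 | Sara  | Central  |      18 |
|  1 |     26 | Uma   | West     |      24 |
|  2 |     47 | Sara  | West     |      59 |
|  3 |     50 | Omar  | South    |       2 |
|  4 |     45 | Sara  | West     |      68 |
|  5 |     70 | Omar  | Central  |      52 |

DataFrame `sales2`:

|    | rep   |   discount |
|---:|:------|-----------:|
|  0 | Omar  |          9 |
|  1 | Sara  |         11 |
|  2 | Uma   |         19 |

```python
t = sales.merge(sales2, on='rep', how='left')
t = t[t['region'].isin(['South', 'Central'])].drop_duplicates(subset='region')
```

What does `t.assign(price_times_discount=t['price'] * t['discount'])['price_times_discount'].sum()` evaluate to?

merge on 'rep' (how='left') → 6 rows:
   cost   rep   region  price  discount
0    83  Sara  Central     18        11
1    26   Uma     West     24        19
2    47  Sara     West     59        11
3    50  Omar    South      2         9
4    45  Sara     West     68        11
5    70  Omar  Central     52         9
filter rows where region in ['South', 'Central']:
   cost   rep   region  price  discount
0    83  Sara  Central     18        11
3    50  Omar    South      2         9
5    70  Omar  Central     52         9
drop duplicate region (keep=first):
   cost   rep   region  price  discount
0    83  Sara  Central     18        11
3    50  Omar    South      2         9
add column price_times_discount = t['price'] * t['discount']:
   cost   rep   region  price  discount  price_times_discount
0    83  Sara  Central     18        11                   198
3    50  Omar    South      2         9                    18
Taking the sum of column 'price_times_discount' gives 216.

216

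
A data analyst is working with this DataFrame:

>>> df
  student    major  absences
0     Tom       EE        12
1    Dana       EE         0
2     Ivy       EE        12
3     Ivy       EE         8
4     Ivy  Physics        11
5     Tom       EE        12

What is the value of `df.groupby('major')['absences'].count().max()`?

group by major, count of absences:
major
EE         5
Physics    1
Name: absences, dtype: int64
So max() = 5.

5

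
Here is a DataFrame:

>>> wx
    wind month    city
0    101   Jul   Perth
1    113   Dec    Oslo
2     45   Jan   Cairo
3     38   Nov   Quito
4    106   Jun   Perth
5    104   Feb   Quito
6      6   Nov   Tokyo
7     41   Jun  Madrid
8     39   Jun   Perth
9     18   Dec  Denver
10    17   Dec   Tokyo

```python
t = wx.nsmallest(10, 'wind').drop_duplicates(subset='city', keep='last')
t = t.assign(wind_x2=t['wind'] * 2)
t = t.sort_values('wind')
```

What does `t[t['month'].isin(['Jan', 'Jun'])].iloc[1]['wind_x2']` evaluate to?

take 10 rows with smallest wind:
    wind month    city
6      6   Nov   Tokyo
10    17   Dec   Tokyo
9     18   Dec  Denver
3     38   Nov   Quito
8     39   Jun   Perth
7     41   Jun  Madrid
2     45   Jan   Cairo
0    101   Jul   Perth
5    104   Feb   Quito
4    106   Jun   Perth
drop duplicate city (keep=last):
    wind month    city
10    17   Dec   Tokyo
9     18   Dec  Denver
7     41   Jun  Madrid
2     45   Jan   Cairo
5    104   Feb   Quito
4    106   Jun   Perth
add column wind_x2 = t['wind'] * 2:
    wind month    city  wind_x2
10    17   Dec   Tokyo       34
9     18   Dec  Denver       36
7     41   Jun  Madrid       82
2     45   Jan   Cairo       90
5    104   Feb   Quito      208
4    106   Jun   Perth      212
sort by wind:
    wind month    city  wind_x2
10    17   Dec   Tokyo       34
9     18   Dec  Denver       36
7     41   Jun  Madrid       82
2     45   Jan   Cairo       90
5    104   Feb   Quito      208
4    106   Jun   Perth      212
filter rows where month in ['Jan', 'Jun']:
   wind month    city  wind_x2
7    41   Jun  Madrid       82
2    45   Jan   Cairo       90
4   106   Jun   Perth      212
value at position 1, column 'wind_x2' → 90

90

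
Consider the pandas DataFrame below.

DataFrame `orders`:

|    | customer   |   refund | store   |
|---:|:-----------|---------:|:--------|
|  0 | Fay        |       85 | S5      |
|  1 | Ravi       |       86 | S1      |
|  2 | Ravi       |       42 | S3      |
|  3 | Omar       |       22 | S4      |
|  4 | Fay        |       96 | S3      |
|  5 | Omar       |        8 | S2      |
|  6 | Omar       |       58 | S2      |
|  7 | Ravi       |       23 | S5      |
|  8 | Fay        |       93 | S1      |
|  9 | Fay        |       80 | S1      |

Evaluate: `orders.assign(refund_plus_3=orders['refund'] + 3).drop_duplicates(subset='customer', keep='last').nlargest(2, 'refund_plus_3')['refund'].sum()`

add column refund_plus_3 = orders['refund'] + 3:
  customer  refund store  refund_plus_3
0      Fay      85    S5             88
1     Ravi      86    S1             89
2     Ravi      42    S3             45
3     Omar      22    S4             25
4      Fay      96    S3             99
5     Omar       8    S2             11
6     Omar      58    S2             61
7     Ravi      23    S5             26
8      Fay      93    S1             96
9      Fay      80    S1             83
drop duplicate customer (keep=last):
  customer  refund store  refund_plus_3
6     Omar      58    S2             61
7     Ravi      23    S5             26
9      Fay      80    S1             83
take 2 rows with largest refund_plus_3:
  customer  refund store  refund_plus_3
9      Fay      80    S1             83
6     Omar      58    S2             61

138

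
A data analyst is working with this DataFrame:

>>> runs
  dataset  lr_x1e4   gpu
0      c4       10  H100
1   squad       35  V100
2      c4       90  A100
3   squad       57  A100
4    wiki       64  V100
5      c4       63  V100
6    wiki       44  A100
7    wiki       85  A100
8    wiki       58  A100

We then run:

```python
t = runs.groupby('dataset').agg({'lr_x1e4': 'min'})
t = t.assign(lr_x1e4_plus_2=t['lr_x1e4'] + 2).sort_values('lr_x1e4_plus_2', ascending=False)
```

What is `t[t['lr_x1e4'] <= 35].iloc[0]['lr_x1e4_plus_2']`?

37

group by dataset, min of lr_x1e4:
         lr_x1e4
dataset         
c4            10
squad         35
wiki          44
add column lr_x1e4_plus_2 = t['lr_x1e4'] + 2:
         lr_x1e4  lr_x1e4_plus_2
dataset                         
c4            10              12
squad         35              37
wiki          44              46
sort by lr_x1e4_plus_2 descending:
         lr_x1e4  lr_x1e4_plus_2
dataset                         
wiki          44              46
squad         35              37
c4            10              12
filter rows where lr_x1e4 <= 35:
         lr_x1e4  lr_x1e4_plus_2
dataset                         
squad         35              37
c4            10              12
Taking the value at position 0, column 'lr_x1e4_plus_2' gives 37.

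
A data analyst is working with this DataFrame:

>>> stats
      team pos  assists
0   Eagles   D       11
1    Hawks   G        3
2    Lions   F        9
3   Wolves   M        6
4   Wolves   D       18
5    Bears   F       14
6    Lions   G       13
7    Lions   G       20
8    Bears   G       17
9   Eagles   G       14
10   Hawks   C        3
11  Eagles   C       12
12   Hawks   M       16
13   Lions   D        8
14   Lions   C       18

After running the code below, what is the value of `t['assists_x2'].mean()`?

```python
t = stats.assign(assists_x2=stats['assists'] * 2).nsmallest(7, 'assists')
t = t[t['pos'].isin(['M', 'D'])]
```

add column assists_x2 = stats['assists'] * 2:
      team pos  assists  assists_x2
0   Eagles   D       11          22
1    Hawks   G        3           6
2    Lions   F        9          18
3   Wolves   M        6          12
4   Wolves   D       18          36
5    Bears   F       14          28
6    Lions   G       13          26
7    Lions   G       20          40
8    Bears   G       17          34
9   Eagles   G       14          28
10   Hawks   C        3           6
11  Eagles   C       12          24
12   Hawks   M       16          32
13   Lions   D        8          16
14   Lions   C       18          36
take 7 rows with smallest assists:
      team pos  assists  assists_x2
1    Hawks   G        3           6
10   Hawks   C        3           6
3   Wolves   M        6          12
13   Lions   D        8          16
2    Lions   F        9          18
0   Eagles   D       11          22
11  Eagles   C       12          24
filter rows where pos in ['M', 'D']:
      team pos  assists  assists_x2
3   Wolves   M        6          12
13   Lions   D        8          16
0   Eagles   D       11          22
So mean() = 16.6666666667.

16.6666666667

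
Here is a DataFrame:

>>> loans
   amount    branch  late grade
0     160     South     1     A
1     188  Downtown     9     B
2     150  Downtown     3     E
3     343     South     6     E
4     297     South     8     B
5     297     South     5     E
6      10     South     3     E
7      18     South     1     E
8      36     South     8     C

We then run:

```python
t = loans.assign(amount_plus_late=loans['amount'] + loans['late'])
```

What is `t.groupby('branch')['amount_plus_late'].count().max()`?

add column amount_plus_late = loans['amount'] + loans['late']:
   amount    branch  late grade  amount_plus_late
0     160     South     1     A               161
1     188  Downtown     9     B               197
2     150  Downtown     3     E               153
3     343     South     6     E               349
4     297     South     8     B               305
5     297     South     5     E               302
6      10     South     3     E                13
7      18     South     1     E                19
8      36     South     8     C                44
group by branch, count of amount_plus_late:
branch
Downtown    2
South       7
Name: amount_plus_late, dtype: int64

7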